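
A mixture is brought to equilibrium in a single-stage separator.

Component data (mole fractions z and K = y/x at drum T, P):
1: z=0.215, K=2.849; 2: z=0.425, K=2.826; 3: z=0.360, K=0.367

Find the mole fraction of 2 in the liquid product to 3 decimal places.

x_2 = 0.171

Newton–Raphson from V/F = 0.5:
  V/F = 0.500: g = 0.2788, g' = -0.894 → V/F = 0.812
  V/F = 0.812: g = 0.0029, g' = -0.958 → V/F = 0.815
Converged at V/F = 0.815.
Compositions from xᵢ = zᵢ/(1+V/F(Kᵢ−1)), yᵢ = Kᵢxᵢ:
  1: x = 0.086, y = 0.244
  2: x = 0.171, y = 0.483
  3: x = 0.743, y = 0.273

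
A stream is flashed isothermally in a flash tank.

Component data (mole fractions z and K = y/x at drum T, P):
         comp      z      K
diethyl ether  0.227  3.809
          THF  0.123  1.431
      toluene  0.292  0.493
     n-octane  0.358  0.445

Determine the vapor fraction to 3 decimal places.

ψ = 0.276

Rachford–Rice: g(ψ) = Σ zᵢ(Kᵢ−1)/(1+ψ(Kᵢ−1)) = 0.
g(0) = ΣzᵢKᵢ − 1 = 0.344 and g(1) = 1 − Σzᵢ/Kᵢ = -0.542, so a root lies in (0, 1).
Iterate (Newton) starting at ψ = 0.41:
  ψ = 0.410: g = -0.1027, g' = -0.708 → ψ = 0.265
  ψ = 0.265: g = 0.0092, g' = -0.859 → ψ = 0.276
Converged at ψ = 0.276.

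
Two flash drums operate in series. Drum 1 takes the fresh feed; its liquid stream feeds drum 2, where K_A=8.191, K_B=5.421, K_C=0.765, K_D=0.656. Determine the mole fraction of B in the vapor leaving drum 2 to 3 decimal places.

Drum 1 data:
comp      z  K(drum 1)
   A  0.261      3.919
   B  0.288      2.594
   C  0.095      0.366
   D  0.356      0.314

y_B (drum 2) = 0.217

Drum 1:
Rachford–Rice: g(ψ₁) = Σ zᵢ(Kᵢ−1)/(1+ψ₁(Kᵢ−1)) = 0.
Check two-phase: ΣzᵢKᵢ = 1.916 > 1 and Σzᵢ/Kᵢ = 1.571 > 1, so g(0) = 0.916 > 0 and g(1) = -0.571 < 0.
Newton iteration, ψ₁⁰ = 0.64:
  ψ₁ = 0.640: g = -0.0438, g' = -1.090 → ψ₁ = 0.600
  ψ₁ = 0.600: g = -0.0005, g' = -1.068 → ψ₁ = 0.599
Converged at ψ₁ = 0.599.
Drum-1 compositions:
  A: x = 0.095, y = 0.372
  B: x = 0.147, y = 0.382
  C: x = 0.153, y = 0.056
  D: x = 0.605, y = 0.190
Drum-2 feed = drum-1 liquid: z₂ = (0.0949, 0.1473, 0.1532, 0.6046).
Drum 2:
Material balance + equilibrium reduce to Σ zᵢ(Kᵢ−1)/(1+ψ₂(Kᵢ−1)) = 0.
g(0) = ΣzᵢKᵢ − 1 = 1.090 and g(1) = 1 − Σzᵢ/Kᵢ = -0.161, so a root lies in (0, 1).
Newton iteration, ψ₂⁰ = 0.5:
  ψ₂ = 0.500: g = 0.0594, g' = -0.627 → ψ₂ = 0.595
  ψ₂ = 0.595: g = 0.0055, g' = -0.519 → ψ₂ = 0.605
Converged at ψ₂ = 0.605.
  A: x = 0.018, y = 0.145
  B: x = 0.040, y = 0.217
  C: x = 0.179, y = 0.137
  D: x = 0.764, y = 0.501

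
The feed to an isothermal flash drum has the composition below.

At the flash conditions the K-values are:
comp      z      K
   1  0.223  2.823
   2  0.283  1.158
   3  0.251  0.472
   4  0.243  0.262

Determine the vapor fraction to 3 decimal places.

Material balance + equilibrium reduce to Σ zᵢ(Kᵢ−1)/(1+ψ(Kᵢ−1)) = 0.
g(0) = ΣzᵢKᵢ − 1 = 0.139 and g(1) = 1 − Σzᵢ/Kᵢ = -0.783, so a root lies in (0, 1).
Newton–Raphson from ψ = 0.5:
  ψ = 0.500: g = -0.2102, g' = -0.670 → ψ = 0.187
  ψ = 0.187: g = -0.0082, g' = -0.683 → ψ = 0.175
Converged at ψ = 0.175.

ψ = 0.175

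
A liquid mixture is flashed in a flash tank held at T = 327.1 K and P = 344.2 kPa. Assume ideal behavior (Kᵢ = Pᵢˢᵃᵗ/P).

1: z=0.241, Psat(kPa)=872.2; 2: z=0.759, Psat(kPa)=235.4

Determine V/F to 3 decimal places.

V/F = 0.268

Raoult's law: Kᵢ = Pᵢˢᵃᵗ/P = Pᵢˢᵃᵗ/344.2.
  K_1 = 872.2/344.2 = 2.53399, K_2 = 235.4/344.2 = 0.68390
Rachford–Rice: g(V/F) = Σ zᵢ(Kᵢ−1)/(1+V/F(Kᵢ−1)) = 0.
Check two-phase: ΣzᵢKᵢ = 1.130 > 1 and Σzᵢ/Kᵢ = 1.205 > 1, so g(0) = 0.130 > 0 and g(1) = -0.205 < 0.
Binary case is linear: z₁(K₁−1)(1+V/F(K₂−1)) + z₂(K₂−1)(1+V/F(K₁−1)) = 0
⇒ V/F = [z₁(K₁−1)+z₂(K₂−1)] / [−(K₁−1)(K₂−1)] = 0.1298/0.4849 = 0.268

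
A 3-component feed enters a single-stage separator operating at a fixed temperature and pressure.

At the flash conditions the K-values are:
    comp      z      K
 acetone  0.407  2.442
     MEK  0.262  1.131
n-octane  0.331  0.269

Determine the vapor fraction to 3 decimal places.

ψ = 0.489

Newton iteration, ψ⁰ = 0.65:
  ψ = 0.650: g = -0.1264, g' = -0.871 → ψ = 0.505
  ψ = 0.505: g = -0.0117, g' = -0.732 → ψ = 0.489
Converged at ψ = 0.489.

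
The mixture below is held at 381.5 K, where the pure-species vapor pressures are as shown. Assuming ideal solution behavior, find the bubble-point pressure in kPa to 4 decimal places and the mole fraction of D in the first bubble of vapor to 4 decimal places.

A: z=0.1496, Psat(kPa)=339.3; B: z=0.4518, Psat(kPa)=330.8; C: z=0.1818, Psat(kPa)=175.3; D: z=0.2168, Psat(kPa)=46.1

Pbub = 242.0787 kPa, y_D = 0.0413

At the bubble point ψ → 0, so ΣzᵢKᵢ = 1 with Kᵢ = Pᵢˢᵃᵗ/P ⇒ P = ΣzᵢPᵢˢᵃᵗ.
P = 0.1496·339.3 + 0.4518·330.8 + 0.1818·175.3 + 0.2168·46.1 = 242.0787 kPa
yᵢ = zᵢPᵢˢᵃᵗ/P ⇒ y_D = 0.2168·46.1/242.0787 = 0.0413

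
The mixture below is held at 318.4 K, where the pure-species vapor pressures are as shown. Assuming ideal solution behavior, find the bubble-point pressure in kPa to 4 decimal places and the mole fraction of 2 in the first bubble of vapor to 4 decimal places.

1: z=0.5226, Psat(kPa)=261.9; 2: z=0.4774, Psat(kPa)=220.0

At the bubble point ψ → 0, so ΣzᵢKᵢ = 1 with Kᵢ = Pᵢˢᵃᵗ/P ⇒ P = ΣzᵢPᵢˢᵃᵗ.
P = 0.5226·261.9 + 0.4774·220.0 = 241.8969 kPa
yᵢ = zᵢPᵢˢᵃᵗ/P ⇒ y_2 = 0.4774·220.0/241.8969 = 0.4342

Pbub = 241.8969 kPa, y_2 = 0.4342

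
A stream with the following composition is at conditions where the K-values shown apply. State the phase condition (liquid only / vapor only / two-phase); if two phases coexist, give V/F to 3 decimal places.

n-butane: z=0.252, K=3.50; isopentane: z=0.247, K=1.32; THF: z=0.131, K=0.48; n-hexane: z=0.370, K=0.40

ΣzᵢKᵢ = 1.419; Σzᵢ/Kᵢ = 1.457.
Both exceed 1, so a two-phase solution exists.
Material balance + equilibrium reduce to Σ zᵢ(Kᵢ−1)/(1+ψ(Kᵢ−1)) = 0.
Iterate (Newton) starting at ψ = 0.48:
  ψ = 0.480: g = -0.0477, g' = -0.670 → ψ = 0.409
  ψ = 0.409: g = 0.0008, g' = -0.696 → ψ = 0.410
Converged at ψ = 0.410.

two-phase, V/F = 0.410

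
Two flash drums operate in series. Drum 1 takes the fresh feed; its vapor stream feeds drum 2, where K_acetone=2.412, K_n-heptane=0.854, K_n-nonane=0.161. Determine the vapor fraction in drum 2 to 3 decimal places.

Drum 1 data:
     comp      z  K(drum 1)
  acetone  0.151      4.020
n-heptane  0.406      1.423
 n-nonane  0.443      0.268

Drum 1:
Rachford–Rice: g(ψ₁) = Σ zᵢ(Kᵢ−1)/(1+ψ₁(Kᵢ−1)) = 0.
Feasibility: ΣzᵢKᵢ = 1.303, Σzᵢ/Kᵢ = 1.976 — both > 1, two phases present.
Newton iteration, ψ₁⁰ = 0.5:
  ψ₁ = 0.500: g = -0.1880, g' = -0.859 → ψ₁ = 0.281
  ψ₁ = 0.281: g = -0.0081, g' = -0.837 → ψ₁ = 0.271
Converged at ψ₁ = 0.271.
Drum-1 compositions:
  acetone: x = 0.083, y = 0.334
  n-heptane: x = 0.364, y = 0.518
  n-nonane: x = 0.553, y = 0.148
Drum-2 feed = drum-1 vapor: z₂ = (0.3336, 0.5182, 0.1482).
Drum 2:
Newton–Raphson from ψ₂ = 0.5:
  ψ₂ = 0.500: g = -0.0196, g' = -0.551 → ψ₂ = 0.464
Converged at ψ₂ = 0.464.
  acetone: x = 0.202, y = 0.486
  n-heptane: x = 0.556, y = 0.475
  n-nonane: x = 0.243, y = 0.039

V/F (drum 2) = 0.464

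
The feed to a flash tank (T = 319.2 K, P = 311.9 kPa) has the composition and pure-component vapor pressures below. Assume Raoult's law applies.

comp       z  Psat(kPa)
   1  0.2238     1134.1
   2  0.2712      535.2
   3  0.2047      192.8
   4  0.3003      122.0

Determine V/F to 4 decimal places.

Raoult's law: Kᵢ = Pᵢˢᵃᵗ/P = Pᵢˢᵃᵗ/311.9.
  K_1 = 1134.1/311.9 = 3.636101, K_2 = 535.2/311.9 = 1.715935, K_3 = 192.8/311.9 = 0.618147, K_4 = 122.0/311.9 = 0.391151
Iterate (Newton) starting at V/F = 0.5:
  V/F = 0.5000: g = 0.03802, g' = -0.6405 → V/F = 0.5594
  V/F = 0.5594: g = 0.00040, g' = -0.6291 → V/F = 0.5600
Converged at V/F = 0.5600.

V/F = 0.5600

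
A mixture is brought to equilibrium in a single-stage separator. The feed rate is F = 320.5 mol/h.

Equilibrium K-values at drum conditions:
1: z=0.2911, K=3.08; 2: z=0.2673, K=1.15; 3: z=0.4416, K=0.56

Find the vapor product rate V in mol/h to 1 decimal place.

Newton–Raphson from V/F = 0.45:
  V/F = 0.4500: g = 0.10804, g' = -0.4742 → V/F = 0.6778
  V/F = 0.6778: g = 0.01076, g' = -0.3954 → V/F = 0.7050
  V/F = 0.7050: g = 0.00005, g' = -0.3916 → V/F = 0.7052
Converged at V/F = 0.7052.
Then V = V/F·F = 0.7052·320.5 = 226.0 mol/h and L = F − V = 94.5 mol/h.

V = 226.0 mol/h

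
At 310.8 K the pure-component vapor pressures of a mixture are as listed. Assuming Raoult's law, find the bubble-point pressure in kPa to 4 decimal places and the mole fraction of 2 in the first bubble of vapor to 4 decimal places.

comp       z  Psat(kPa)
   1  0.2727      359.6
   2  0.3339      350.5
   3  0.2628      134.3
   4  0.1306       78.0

At the bubble point ψ → 0, so ΣzᵢKᵢ = 1 with Kᵢ = Pᵢˢᵃᵗ/P ⇒ P = ΣzᵢPᵢˢᵃᵗ.
P = 0.2727·359.6 + 0.3339·350.5 + 0.2628·134.3 + 0.1306·78.0 = 260.5757 kPa
yᵢ = zᵢPᵢˢᵃᵗ/P ⇒ y_2 = 0.3339·350.5/260.5757 = 0.4491

Pbub = 260.5757 kPa, y_2 = 0.4491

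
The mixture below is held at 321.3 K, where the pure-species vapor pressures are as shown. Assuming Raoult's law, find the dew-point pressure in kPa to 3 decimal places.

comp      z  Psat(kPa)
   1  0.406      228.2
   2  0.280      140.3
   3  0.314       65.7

At the dew point ψ → 1, so Σzᵢ/Kᵢ = 1 with Kᵢ = Pᵢˢᵃᵗ/P ⇒ 1/P = Σzᵢ/Pᵢˢᵃᵗ.
1/P = 0.406/228.2 + 0.280/140.3 + 0.314/65.7 = 0.008554 ⇒ P = 116.902 kPa

Pdew = 116.902 kPa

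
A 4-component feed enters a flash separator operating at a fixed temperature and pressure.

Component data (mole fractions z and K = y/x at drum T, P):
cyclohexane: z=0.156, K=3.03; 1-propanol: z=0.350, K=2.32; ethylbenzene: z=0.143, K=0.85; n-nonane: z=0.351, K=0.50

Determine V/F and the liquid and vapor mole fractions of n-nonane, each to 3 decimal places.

V/F = 0.858, x_n-nonane = 0.615, y_n-nonane = 0.307

Material balance + equilibrium reduce to Σ zᵢ(Kᵢ−1)/(1+V/F(Kᵢ−1)) = 0.
Feasibility: ΣzᵢKᵢ = 1.582, Σzᵢ/Kᵢ = 1.073 — both > 1, two phases present.
Newton–Raphson from V/F = 0.37:
  V/F = 0.370: g = 0.2532, g' = -0.621 → V/F = 0.778
  V/F = 0.778: g = 0.0392, g' = -0.484 → V/F = 0.859
  V/F = 0.859: g = -0.0003, g' = -0.493 → V/F = 0.858
Converged at V/F = 0.858.
Compositions from xᵢ = zᵢ/(1+V/F(Kᵢ−1)), yᵢ = Kᵢxᵢ:
  cyclohexane: x = 0.057, y = 0.172
  1-propanol: x = 0.164, y = 0.381
  ethylbenzene: x = 0.164, y = 0.140
  n-nonane: x = 0.615, y = 0.307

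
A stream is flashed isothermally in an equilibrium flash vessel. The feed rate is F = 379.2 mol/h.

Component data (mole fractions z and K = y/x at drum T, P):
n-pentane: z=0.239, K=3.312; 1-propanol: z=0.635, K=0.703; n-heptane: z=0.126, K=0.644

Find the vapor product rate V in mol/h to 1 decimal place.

V = 170.4 mol/h

Iterate (Newton) starting at β = 0.4:
  β = 0.400: g = 0.0208, g' = -0.439 → β = 0.447
  β = 0.447: g = 0.0008, g' = -0.406 → β = 0.449
Converged at β = 0.449.
Then V = β·F = 0.4493·379.2 = 170.4 mol/h and L = F − V = 208.8 mol/h.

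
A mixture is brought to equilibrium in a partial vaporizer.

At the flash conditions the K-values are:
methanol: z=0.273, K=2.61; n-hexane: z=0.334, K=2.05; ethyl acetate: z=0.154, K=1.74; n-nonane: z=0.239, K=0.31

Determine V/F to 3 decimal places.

Newton iteration, V/F⁰ = 0.5:
  V/F = 0.500: g = 0.3049, g' = -0.686 → V/F = 0.945
  V/F = 0.945: g = -0.0561, g' = -1.172 → V/F = 0.897
  V/F = 0.897: g = -0.0036, g' = -1.030 → V/F = 0.893
Converged at V/F = 0.893.

V/F = 0.893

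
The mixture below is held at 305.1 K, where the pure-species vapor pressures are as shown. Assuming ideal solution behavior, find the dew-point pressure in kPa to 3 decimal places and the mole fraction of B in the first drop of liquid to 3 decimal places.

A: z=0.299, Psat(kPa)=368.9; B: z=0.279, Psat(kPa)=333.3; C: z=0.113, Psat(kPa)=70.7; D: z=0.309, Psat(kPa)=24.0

At the dew point ψ → 1, so Σzᵢ/Kᵢ = 1 with Kᵢ = Pᵢˢᵃᵗ/P ⇒ 1/P = Σzᵢ/Pᵢˢᵃᵗ.
1/P = 0.299/368.9 + 0.279/333.3 + 0.113/70.7 + 0.309/24.0 = 0.016121 ⇒ P = 62.031 kPa
xᵢ = zᵢP/Pᵢˢᵃᵗ ⇒ x_B = 0.279·62.031/333.3 = 0.052

Pdew = 62.031 kPa, x_B = 0.052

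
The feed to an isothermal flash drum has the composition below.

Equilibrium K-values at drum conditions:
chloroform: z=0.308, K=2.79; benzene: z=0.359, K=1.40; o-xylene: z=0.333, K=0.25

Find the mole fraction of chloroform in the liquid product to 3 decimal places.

Rachford–Rice: g(ψ) = Σ zᵢ(Kᵢ−1)/(1+ψ(Kᵢ−1)) = 0.
Check two-phase: ΣzᵢKᵢ = 1.445 > 1 and Σzᵢ/Kᵢ = 1.699 > 1, so g(0) = 0.445 > 0 and g(1) = -0.699 < 0.
Newton–Raphson from ψ = 0.5:
  ψ = 0.500: g = 0.0110, g' = -0.794 → ψ = 0.514
Converged at ψ = 0.514.
Compositions from xᵢ = zᵢ/(1+ψ(Kᵢ−1)), yᵢ = Kᵢxᵢ:
  chloroform: x = 0.160, y = 0.448
  benzene: x = 0.298, y = 0.417
  o-xylene: x = 0.542, y = 0.135

x_chloroform = 0.160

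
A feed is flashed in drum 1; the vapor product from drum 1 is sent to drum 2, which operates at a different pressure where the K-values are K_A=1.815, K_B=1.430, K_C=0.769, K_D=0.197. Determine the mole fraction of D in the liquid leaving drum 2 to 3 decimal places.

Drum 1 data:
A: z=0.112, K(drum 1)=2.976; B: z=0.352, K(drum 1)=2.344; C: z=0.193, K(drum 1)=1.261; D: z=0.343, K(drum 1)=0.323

x_D (drum 2) = 0.263

Drum 1:
Iterate (Newton) starting at ψ₁ = 0.5:
  ψ₁ = 0.500: g = 0.0878, g' = -0.708 → ψ₁ = 0.624
  ψ₁ = 0.624: g = -0.0024, g' = -0.757 → ψ₁ = 0.621
Converged at ψ₁ = 0.621.
Drum-1 compositions:
  A: x = 0.050, y = 0.150
  B: x = 0.192, y = 0.450
  C: x = 0.166, y = 0.209
  D: x = 0.592, y = 0.191
Drum-2 feed = drum-1 vapor: z₂ = (0.1497, 0.4498, 0.2094, 0.1911).
Drum 2:
Material balance + equilibrium reduce to Σ zᵢ(Kᵢ−1)/(1+ψ₂(Kᵢ−1)) = 0.
Check two-phase: ΣzᵢKᵢ = 1.114 > 1 and Σzᵢ/Kᵢ = 1.640 > 1, so g(0) = 0.114 > 0 and g(1) = -0.640 < 0.
Newton–Raphson from ψ₂ = 0.5:
  ψ₂ = 0.500: g = -0.0653, g' = -0.465 → ψ₂ = 0.360
  ψ₂ = 0.360: g = -0.0067, g' = -0.379 → ψ₂ = 0.342
Converged at ψ₂ = 0.342.
  A: x = 0.117, y = 0.212
  B: x = 0.392, y = 0.561
  C: x = 0.227, y = 0.175
  D: x = 0.263, y = 0.052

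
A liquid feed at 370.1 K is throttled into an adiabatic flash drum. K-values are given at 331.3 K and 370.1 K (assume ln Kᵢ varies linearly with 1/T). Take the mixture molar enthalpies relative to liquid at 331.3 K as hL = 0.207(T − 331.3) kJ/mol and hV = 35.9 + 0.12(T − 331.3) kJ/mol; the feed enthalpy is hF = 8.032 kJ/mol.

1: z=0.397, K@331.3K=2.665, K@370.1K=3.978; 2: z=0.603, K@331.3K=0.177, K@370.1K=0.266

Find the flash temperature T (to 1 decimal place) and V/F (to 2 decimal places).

Adiabatic flash: solve Rachford–Rice at each trial T, then check hF = ψ·hV(T) + (1−ψ)·hL(T).
  T = 331.3 K: K = (2.665, 0.177), RR gives ψ = 0.120, H_out = 4.316 kJ/mol
  T = 370.1 K: K = (3.978, 0.266), RR gives ψ = 0.338, H_out = 19.037 kJ/mol
  T = 350.7 K: K = (3.292, 0.219), RR gives ψ = 0.246, H_out = 12.417 kJ/mol
  T = 341.0 K: K = (2.971, 0.198), RR gives ψ = 0.189, H_out = 8.629 kJ/mol
  T = 336.1 K: K = (2.814, 0.187), RR gives ψ = 0.156, H_out = 6.530 kJ/mol
  T = 338.6 K: K = (2.894, 0.192), RR gives ψ = 0.173, H_out = 7.620 kJ/mol
Linear interpolation between T = 338.6 (H_out = 7.620) and T = 341.0 (H_out = 8.629) on hF = 8.032 gives T ≈ 339.6 K, at which ψ = 0.18.

T = 339.6 K, V/F = 0.18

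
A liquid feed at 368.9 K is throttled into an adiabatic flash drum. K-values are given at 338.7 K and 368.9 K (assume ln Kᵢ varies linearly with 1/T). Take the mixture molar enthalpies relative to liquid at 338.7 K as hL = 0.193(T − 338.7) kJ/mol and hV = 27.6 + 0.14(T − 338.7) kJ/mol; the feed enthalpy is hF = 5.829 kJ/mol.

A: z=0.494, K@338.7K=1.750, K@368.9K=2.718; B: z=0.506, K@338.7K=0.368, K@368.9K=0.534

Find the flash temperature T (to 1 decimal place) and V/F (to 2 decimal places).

T = 341.6 K, V/F = 0.19

Adiabatic flash: solve Rachford–Rice at each trial T, then check hF = ψ·hV(T) + (1−ψ)·hL(T).
  T = 338.7 K: K = (1.750, 0.368), RR gives ψ = 0.107, H_out = 2.953 kJ/mol
  T = 368.9 K: K = (2.718, 0.534), RR gives ψ = 0.766, H_out = 25.733 kJ/mol
  T = 353.8 K: K = (2.202, 0.447), RR gives ψ = 0.472, H_out = 15.561 kJ/mol
  T = 346.2 K: K = (1.966, 0.406), RR gives ψ = 0.308, H_out = 9.829 kJ/mol
  T = 342.4 K: K = (1.855, 0.387), RR gives ψ = 0.213, H_out = 6.558 kJ/mol
  T = 340.5 K: K = (1.800, 0.377), RR gives ψ = 0.161, H_out = 4.769 kJ/mol
Linear interpolation between T = 340.5 (H_out = 4.769) and T = 342.4 (H_out = 6.558) on hF = 5.829 gives T ≈ 341.6 K, at which ψ = 0.19.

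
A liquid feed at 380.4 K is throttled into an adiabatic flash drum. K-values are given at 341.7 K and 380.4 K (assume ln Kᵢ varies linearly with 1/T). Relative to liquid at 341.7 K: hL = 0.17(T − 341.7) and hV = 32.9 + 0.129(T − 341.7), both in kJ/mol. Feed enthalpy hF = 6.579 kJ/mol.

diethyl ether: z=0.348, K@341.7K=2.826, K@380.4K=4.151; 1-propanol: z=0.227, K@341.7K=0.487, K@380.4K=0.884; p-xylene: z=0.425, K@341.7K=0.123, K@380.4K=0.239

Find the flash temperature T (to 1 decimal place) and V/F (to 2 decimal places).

T = 349.0 K, V/F = 0.16

Adiabatic flash: solve Rachford–Rice at each trial T, then check hF = ψ·hV(T) + (1−ψ)·hL(T).
  T = 341.7 K: K = (2.826, 0.487, 0.123), RR gives ψ = 0.105, H_out = 3.444 kJ/mol
  T = 380.4 K: K = (4.151, 0.884, 0.239), RR gives ψ = 0.394, H_out = 18.908 kJ/mol
  T = 361.0 K: K = (3.459, 0.666, 0.174), RR gives ψ = 0.254, H_out = 11.435 kJ/mol
  T = 351.4 K: K = (3.137, 0.573, 0.147), RR gives ψ = 0.183, H_out = 7.594 kJ/mol
  T = 346.5 K: K = (2.978, 0.528, 0.135), RR gives ψ = 0.145, H_out = 5.543 kJ/mol
  T = 348.9 K: K = (3.055, 0.550, 0.141), RR gives ψ = 0.164, H_out = 6.557 kJ/mol
  T = 350.1 K: K = (3.094, 0.561, 0.144), RR gives ψ = 0.173, H_out = 7.057 kJ/mol
Linear interpolation between T = 348.9 (H_out = 6.557) and T = 350.1 (H_out = 7.057) on hF = 6.579 gives T ≈ 349.0 K, at which ψ = 0.16.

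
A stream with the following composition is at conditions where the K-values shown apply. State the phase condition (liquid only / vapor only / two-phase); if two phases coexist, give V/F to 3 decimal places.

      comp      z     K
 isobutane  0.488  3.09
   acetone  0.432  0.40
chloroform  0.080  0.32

two-phase, V/F = 0.551

ΣzᵢKᵢ = 1.706; Σzᵢ/Kᵢ = 1.488.
Both exceed 1, so a two-phase solution exists.
Let ψ = V/F and solve Σ zᵢ(Kᵢ−1)/(1+ψ(Kᵢ−1)) = 0.
Iterate (Newton) starting at ψ = 0.4:
  ψ = 0.400: g = 0.1397, g' = -0.971 → ψ = 0.544
  ψ = 0.544: g = 0.0063, g' = -0.903 → ψ = 0.551
Converged at ψ = 0.551.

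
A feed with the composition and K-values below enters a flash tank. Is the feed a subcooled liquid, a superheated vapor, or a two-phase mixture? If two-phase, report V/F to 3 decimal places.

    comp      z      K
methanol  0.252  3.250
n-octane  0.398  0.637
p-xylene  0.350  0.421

two-phase, V/F = 0.207

ΣzᵢKᵢ = 1.220; Σzᵢ/Kᵢ = 1.534.
Both exceed 1, so a two-phase solution exists.
Let ψ = V/F and solve Σ zᵢ(Kᵢ−1)/(1+ψ(Kᵢ−1)) = 0.
Newton–Raphson from ψ = 0.62:
  ψ = 0.620: g = -0.2658, g' = -0.595 → ψ = 0.173
  ψ = 0.173: g = 0.0284, g' = -0.865 → ψ = 0.206
  ψ = 0.206: g = 0.0010, g' = -0.808 → ψ = 0.207
Converged at ψ = 0.207.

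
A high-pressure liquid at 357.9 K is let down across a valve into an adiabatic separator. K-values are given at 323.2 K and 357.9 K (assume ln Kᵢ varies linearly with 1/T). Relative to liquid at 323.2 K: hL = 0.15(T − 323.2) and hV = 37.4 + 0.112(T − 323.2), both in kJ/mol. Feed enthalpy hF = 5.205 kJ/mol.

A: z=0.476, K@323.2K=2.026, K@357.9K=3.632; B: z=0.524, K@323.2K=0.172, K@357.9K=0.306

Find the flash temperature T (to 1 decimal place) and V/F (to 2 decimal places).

Adiabatic flash: solve Rachford–Rice at each trial T, then check hF = ψ·hV(T) + (1−ψ)·hL(T).
  T = 323.2 K: K = (2.026, 0.172), RR gives ψ = 0.064, H_out = 2.400 kJ/mol
  T = 357.9 K: K = (3.632, 0.306), RR gives ψ = 0.487, H_out = 22.769 kJ/mol
  T = 340.5 K: K = (2.751, 0.233), RR gives ψ = 0.321, H_out = 14.390 kJ/mol
  T = 331.9 K: K = (2.372, 0.201), RR gives ψ = 0.214, H_out = 9.234 kJ/mol
  T = 327.5 K: K = (2.193, 0.186), RR gives ψ = 0.145, H_out = 6.058 kJ/mol
  T = 325.4 K: K = (2.110, 0.179), RR gives ψ = 0.108, H_out = 4.353 kJ/mol
Linear interpolation between T = 325.4 (H_out = 4.353) and T = 327.5 (H_out = 6.058) on hF = 5.205 gives T ≈ 326.4 K, at which ψ = 0.13.

T = 326.4 K, V/F = 0.13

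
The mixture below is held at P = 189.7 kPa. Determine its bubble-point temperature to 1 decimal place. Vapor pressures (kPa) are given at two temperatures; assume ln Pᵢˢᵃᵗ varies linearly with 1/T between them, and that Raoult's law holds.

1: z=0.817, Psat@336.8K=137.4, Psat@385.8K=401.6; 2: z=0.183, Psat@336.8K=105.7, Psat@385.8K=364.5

Bubble-point temperature: ΣzᵢPᵢˢᵃᵗ(T) = P. Interpolate ln Pᵢˢᵃᵗ = aᵢ + bᵢ/T.
  T = 336.8 K: ΣzᵢPᵢˢᵃᵗ = 131.60 kPa
  T = 385.8 K: ΣzᵢPᵢˢᵃᵗ = 394.81 kPa
  T = 361.3 K: ΣzᵢPᵢˢᵃᵗ = 236.48 kPa
  T = 349.1 K: ΣzᵢPᵢˢᵃᵗ = 178.43 kPa
  T = 355.2 K: ΣzᵢPᵢˢᵃᵗ = 205.91 kPa
  T = 352.1 K: ΣzᵢPᵢˢᵃᵗ = 191.57 kPa
  T = 350.6 K: ΣzᵢPᵢˢᵃᵗ = 184.91 kPa
Interpolating between 350.6 K and 352.1 K gives T ≈ 351.7 K.

T = 351.7 K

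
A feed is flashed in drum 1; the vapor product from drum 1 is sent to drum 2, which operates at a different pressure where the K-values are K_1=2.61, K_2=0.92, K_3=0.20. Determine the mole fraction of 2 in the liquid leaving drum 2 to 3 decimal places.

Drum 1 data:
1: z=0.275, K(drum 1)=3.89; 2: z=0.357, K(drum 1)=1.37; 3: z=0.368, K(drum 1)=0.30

Drum 1:
Iterate (Newton) starting at ψ₁ = 0.5:
  ψ₁ = 0.500: g = 0.0402, g' = -0.846 → ψ₁ = 0.548
  ψ₁ = 0.548: g = -0.0001, g' = -0.852 → ψ₁ = 0.547
Converged at ψ₁ = 0.547.
Drum-1 compositions:
  1: x = 0.107, y = 0.414
  2: x = 0.297, y = 0.407
  3: x = 0.597, y = 0.179
Drum-2 feed = drum-1 vapor: z₂ = (0.4143, 0.4067, 0.1790).
Drum 2:
Let ψ₂ = V/F and solve Σ zᵢ(Kᵢ−1)/(1+ψ₂(Kᵢ−1)) = 0.
g(0) = ΣzᵢKᵢ − 1 = 0.491 and g(1) = 1 − Σzᵢ/Kᵢ = -0.496, so a root lies in (0, 1).
Iterate (Newton) starting at ψ₂ = 0.5:
  ψ₂ = 0.500: g = 0.0970, g' = -0.651 → ψ₂ = 0.649
  ψ₂ = 0.649: g = -0.0060, g' = -0.755 → ψ₂ = 0.641
Converged at ψ₂ = 0.641.
  1: x = 0.204, y = 0.532
  2: x = 0.429, y = 0.394
  3: x = 0.367, y = 0.073

x_2 (drum 2) = 0.429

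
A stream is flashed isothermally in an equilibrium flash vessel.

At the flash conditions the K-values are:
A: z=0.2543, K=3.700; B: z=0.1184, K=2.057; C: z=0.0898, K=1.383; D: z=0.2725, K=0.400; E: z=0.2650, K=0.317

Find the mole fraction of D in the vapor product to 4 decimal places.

y_D = 0.1414

Material balance + equilibrium reduce to Σ zᵢ(Kᵢ−1)/(1+V/F(Kᵢ−1)) = 0.
Feasibility: ΣzᵢKᵢ = 1.5017, Σzᵢ/Kᵢ = 1.7084 — both > 1, two phases present.
Newton iteration, V/F⁰ = 0.5:
  V/F = 0.5000: g = -0.10551, g' = -0.8869 → V/F = 0.3810
  V/F = 0.3810: g = 0.00104, g' = -0.9184 → V/F = 0.3822
Converged at V/F = 0.3822.
Compositions from xᵢ = zᵢ/(1+V/F(Kᵢ−1)), yᵢ = Kᵢxᵢ:
  A: x = 0.1252, y = 0.4631
  B: x = 0.0843, y = 0.1735
  C: x = 0.0783, y = 0.1083
  D: x = 0.3536, y = 0.1414
  E: x = 0.3586, y = 0.1137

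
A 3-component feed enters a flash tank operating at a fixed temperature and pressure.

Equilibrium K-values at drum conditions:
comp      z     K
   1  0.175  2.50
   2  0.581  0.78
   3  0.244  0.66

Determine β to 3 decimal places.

β = 0.134

Material balance + equilibrium reduce to Σ zᵢ(Kᵢ−1)/(1+β(Kᵢ−1)) = 0.
Check two-phase: ΣzᵢKᵢ = 1.052 > 1 and Σzᵢ/Kᵢ = 1.185 > 1, so g(0) = 0.052 > 0 and g(1) = -0.185 < 0.
Newton–Raphson from β = 0.5:
  β = 0.500: g = -0.0936, g' = -0.205 → β = 0.044
  β = 0.044: g = 0.0331, g' = -0.405 → β = 0.125
  β = 0.125: g = 0.0028, g' = -0.339 → β = 0.134
Converged at β = 0.134.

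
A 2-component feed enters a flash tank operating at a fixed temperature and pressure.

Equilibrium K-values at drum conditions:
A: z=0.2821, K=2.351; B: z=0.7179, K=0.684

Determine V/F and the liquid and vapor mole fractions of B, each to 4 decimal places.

Binary case is linear: z₁(K₁−1)(1+V/F(K₂−1)) + z₂(K₂−1)(1+V/F(K₁−1)) = 0
⇒ V/F = [z₁(K₁−1)+z₂(K₂−1)] / [−(K₁−1)(K₂−1)] = 0.15426/0.42692 = 0.3613
Compositions from xᵢ = zᵢ/(1+V/F(Kᵢ−1)), yᵢ = Kᵢxᵢ:
  A: x = 0.1896, y = 0.4457
  B: x = 0.8104, y = 0.5543

V/F = 0.3613, x_B = 0.8104, y_B = 0.5543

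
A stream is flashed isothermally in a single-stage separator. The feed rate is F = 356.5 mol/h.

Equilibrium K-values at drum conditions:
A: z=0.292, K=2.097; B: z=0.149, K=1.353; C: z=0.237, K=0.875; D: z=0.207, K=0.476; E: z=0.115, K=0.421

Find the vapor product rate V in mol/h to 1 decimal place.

V = 156.8 mol/h

Let β = V/F and solve Σ zᵢ(Kᵢ−1)/(1+β(Kᵢ−1)) = 0.
g(0) = ΣzᵢKᵢ − 1 = 0.168 and g(1) = 1 − Σzᵢ/Kᵢ = -0.228, so a root lies in (0, 1).
Newton iteration, β⁰ = 0.5:
  β = 0.500: g = -0.0207, g' = -0.345 → β = 0.440
Converged at β = 0.440.
Then V = β·F = 0.4397·356.5 = 156.8 mol/h and L = F − V = 199.7 mol/h.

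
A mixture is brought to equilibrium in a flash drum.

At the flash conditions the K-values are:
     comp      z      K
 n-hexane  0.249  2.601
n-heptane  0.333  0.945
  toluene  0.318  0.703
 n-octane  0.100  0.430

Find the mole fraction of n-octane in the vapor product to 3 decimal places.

Material balance + equilibrium reduce to Σ zᵢ(Kᵢ−1)/(1+β(Kᵢ−1)) = 0.
Feasibility: ΣzᵢKᵢ = 1.229, Σzᵢ/Kᵢ = 1.133 — both > 1, two phases present.
Iterate (Newton) starting at β = 0.55:
  β = 0.550: g = -0.0028, g' = -0.291 → β = 0.540
Converged at β = 0.540.
Compositions from xᵢ = zᵢ/(1+β(Kᵢ−1)), yᵢ = Kᵢxᵢ:
  n-hexane: x = 0.134, y = 0.347
  n-heptane: x = 0.343, y = 0.324
  toluene: x = 0.379, y = 0.266
  n-octane: x = 0.145, y = 0.062

y_n-octane = 0.062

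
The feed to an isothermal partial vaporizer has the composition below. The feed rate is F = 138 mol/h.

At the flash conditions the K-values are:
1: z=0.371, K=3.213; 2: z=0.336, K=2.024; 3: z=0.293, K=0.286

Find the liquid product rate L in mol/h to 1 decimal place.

L = 27.9 mol/h

Newton iteration, V/F⁰ = 0.5:
  V/F = 0.500: g = 0.2920, g' = -0.925 → V/F = 0.816
  V/F = 0.816: g = -0.0208, g' = -1.192 → V/F = 0.798
Converged at V/F = 0.798.
Then V = V/F·F = 0.7979·138 = 110.1 mol/h and L = F − V = 27.9 mol/h.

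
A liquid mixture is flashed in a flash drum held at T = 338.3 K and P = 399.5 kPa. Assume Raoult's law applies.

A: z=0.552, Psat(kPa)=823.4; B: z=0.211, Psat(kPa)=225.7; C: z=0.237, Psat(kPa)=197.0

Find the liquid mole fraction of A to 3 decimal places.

x_A = 0.309

Raoult's law: Kᵢ = Pᵢˢᵃᵗ/P = Pᵢˢᵃᵗ/399.5.
  K_A = 823.4/399.5 = 2.06108, K_B = 225.7/399.5 = 0.56496, K_C = 197.0/399.5 = 0.49312
Material balance + equilibrium reduce to Σ zᵢ(Kᵢ−1)/(1+β(Kᵢ−1)) = 0.
g(0) = ΣzᵢKᵢ − 1 = 0.374 and g(1) = 1 − Σzᵢ/Kᵢ = -0.122, so a root lies in (0, 1).
Newton–Raphson from β = 0.5:
  β = 0.500: g = 0.1045, g' = -0.440 → β = 0.738
  β = 0.738: g = 0.0016, g' = -0.437 → β = 0.741
Converged at β = 0.741.
Compositions from xᵢ = zᵢ/(1+β(Kᵢ−1)), yᵢ = Kᵢxᵢ:
  A: x = 0.309, y = 0.637
  B: x = 0.311, y = 0.176
  C: x = 0.380, y = 0.187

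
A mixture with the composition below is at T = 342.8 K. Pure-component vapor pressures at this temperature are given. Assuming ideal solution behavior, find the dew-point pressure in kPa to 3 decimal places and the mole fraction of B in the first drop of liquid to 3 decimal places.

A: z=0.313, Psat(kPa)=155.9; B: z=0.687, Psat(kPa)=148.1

At the dew point ψ → 1, so Σzᵢ/Kᵢ = 1 with Kᵢ = Pᵢˢᵃᵗ/P ⇒ 1/P = Σzᵢ/Pᵢˢᵃᵗ.
1/P = 0.313/155.9 + 0.687/148.1 = 0.006646 ⇒ P = 150.456 kPa
xᵢ = zᵢP/Pᵢˢᵃᵗ ⇒ x_B = 0.687·150.456/148.1 = 0.698

Pdew = 150.456 kPa, x_B = 0.698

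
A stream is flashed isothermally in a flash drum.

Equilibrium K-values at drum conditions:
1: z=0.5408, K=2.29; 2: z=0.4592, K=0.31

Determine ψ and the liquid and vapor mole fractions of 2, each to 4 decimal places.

Let ψ = V/F and solve Σ zᵢ(Kᵢ−1)/(1+ψ(Kᵢ−1)) = 0.
g(0) = ΣzᵢKᵢ − 1 = 0.3808 and g(1) = 1 − Σzᵢ/Kᵢ = -0.7174, so a root lies in (0, 1).
Newton iteration, ψ⁰ = 0.56:
  ψ = 0.5600: g = -0.11134, g' = -0.8840 → ψ = 0.4341
  ψ = 0.4341: g = -0.00509, g' = -0.8154 → ψ = 0.4278
Converged at ψ = 0.4278.
Compositions from xᵢ = zᵢ/(1+ψ(Kᵢ−1)), yᵢ = Kᵢxᵢ:
  1: x = 0.3485, y = 0.7980
  2: x = 0.6515, y = 0.2020

ψ = 0.4278, x_2 = 0.6515, y_2 = 0.2020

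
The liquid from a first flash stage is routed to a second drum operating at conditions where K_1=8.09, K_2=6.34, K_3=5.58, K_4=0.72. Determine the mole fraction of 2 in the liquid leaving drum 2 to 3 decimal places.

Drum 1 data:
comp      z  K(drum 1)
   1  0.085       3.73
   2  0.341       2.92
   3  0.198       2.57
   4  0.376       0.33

Drum 1:
Let ψ₁ = V/F and solve Σ zᵢ(Kᵢ−1)/(1+ψ₁(Kᵢ−1)) = 0.
g(0) = ΣzᵢKᵢ − 1 = 0.946 and g(1) = 1 − Σzᵢ/Kᵢ = -0.356, so a root lies in (0, 1).
Newton iteration, ψ₁⁰ = 0.5:
  ψ₁ = 0.500: g = 0.2275, g' = -0.975 → ψ₁ = 0.733
  ψ₁ = 0.733: g = -0.0015, g' = -1.045 → ψ₁ = 0.732
Converged at ψ₁ = 0.732.
Drum-1 compositions:
  1: x = 0.028, y = 0.106
  2: x = 0.142, y = 0.414
  3: x = 0.092, y = 0.237
  4: x = 0.738, y = 0.243
Drum-2 feed = drum-1 liquid: z₂ = (0.0284, 0.1418, 0.0921, 0.7377).
Drum 2:
Let ψ₂ = V/F and solve Σ zᵢ(Kᵢ−1)/(1+ψ₂(Kᵢ−1)) = 0.
Feasibility: ΣzᵢKᵢ = 2.174, Σzᵢ/Kᵢ = 1.067 — both > 1, two phases present.
Iterate (Newton) starting at ψ₂ = 0.56:
  ψ₂ = 0.560: g = 0.1036, g' = -0.545 → ψ₂ = 0.750
  ψ₂ = 0.750: g = 0.0168, g' = -0.388 → ψ₂ = 0.793
  ψ₂ = 0.793: g = 0.0005, g' = -0.366 → ψ₂ = 0.795
Converged at ψ₂ = 0.795.
  1: x = 0.004, y = 0.035
  2: x = 0.027, y = 0.171
  3: x = 0.020, y = 0.111
  4: x = 0.949, y = 0.683

x_2 (drum 2) = 0.027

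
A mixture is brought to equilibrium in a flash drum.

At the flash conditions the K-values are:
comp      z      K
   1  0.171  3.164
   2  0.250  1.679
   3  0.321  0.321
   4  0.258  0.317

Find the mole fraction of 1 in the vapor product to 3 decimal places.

y_1 = 0.413

Let β = V/F and solve Σ zᵢ(Kᵢ−1)/(1+β(Kᵢ−1)) = 0.
Feasibility: ΣzᵢKᵢ = 1.146, Σzᵢ/Kᵢ = 2.017 — both > 1, two phases present.
Newton iteration, β⁰ = 0.38:
  β = 0.380: g = -0.1937, g' = -0.802 → β = 0.139
  β = 0.139: g = 0.0046, g' = -0.897 → β = 0.144
Converged at β = 0.144.
Compositions from xᵢ = zᵢ/(1+β(Kᵢ−1)), yᵢ = Kᵢxᵢ:
  1: x = 0.130, y = 0.413
  2: x = 0.228, y = 0.382
  3: x = 0.356, y = 0.114
  4: x = 0.286, y = 0.091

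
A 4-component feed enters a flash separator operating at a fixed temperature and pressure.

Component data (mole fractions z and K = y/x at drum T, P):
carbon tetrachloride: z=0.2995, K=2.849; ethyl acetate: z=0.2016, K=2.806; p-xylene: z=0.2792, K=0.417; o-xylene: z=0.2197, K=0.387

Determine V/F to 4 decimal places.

V/F = 0.5678

Rachford–Rice: g(V/F) = Σ zᵢ(Kᵢ−1)/(1+V/F(Kᵢ−1)) = 0.
g(0) = ΣzᵢKᵢ − 1 = 0.6204 and g(1) = 1 − Σzᵢ/Kᵢ = -0.4142, so a root lies in (0, 1).
Iterate (Newton) starting at V/F = 0.59:
  V/F = 0.5900: g = -0.01798, g' = -0.8114 → V/F = 0.5678
Converged at V/F = 0.5678.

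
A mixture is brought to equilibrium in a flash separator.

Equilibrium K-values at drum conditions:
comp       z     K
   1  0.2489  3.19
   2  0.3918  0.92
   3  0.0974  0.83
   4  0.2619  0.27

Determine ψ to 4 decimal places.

ψ = 0.3530

Material balance + equilibrium reduce to Σ zᵢ(Kᵢ−1)/(1+ψ(Kᵢ−1)) = 0.
g(0) = ΣzᵢKᵢ − 1 = 0.3060 and g(1) = 1 − Σzᵢ/Kᵢ = -0.5912, so a root lies in (0, 1).
Newton–Raphson from ψ = 0.5:
  ψ = 0.5000: g = -0.09164, g' = -0.6242 → ψ = 0.3532
  ψ = 0.3532: g = -0.00012, g' = -0.6388 → ψ = 0.3530
Converged at ψ = 0.3530.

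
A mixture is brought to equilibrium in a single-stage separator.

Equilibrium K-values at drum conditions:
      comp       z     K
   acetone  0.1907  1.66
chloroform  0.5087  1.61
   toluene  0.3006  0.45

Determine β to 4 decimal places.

β = 0.7894

Let β = V/F and solve Σ zᵢ(Kᵢ−1)/(1+β(Kᵢ−1)) = 0.
g(0) = ΣzᵢKᵢ − 1 = 0.2708 and g(1) = 1 − Σzᵢ/Kᵢ = -0.0988, so a root lies in (0, 1).
Iterate (Newton) starting at β = 0.5:
  β = 0.5000: g = 0.10437, g' = -0.3311 → β = 0.8152
  β = 0.8152: g = -0.01064, g' = -0.4184 → β = 0.7898
  β = 0.7898: g = -0.00016, g' = -0.4063 → β = 0.7894
Converged at β = 0.7894.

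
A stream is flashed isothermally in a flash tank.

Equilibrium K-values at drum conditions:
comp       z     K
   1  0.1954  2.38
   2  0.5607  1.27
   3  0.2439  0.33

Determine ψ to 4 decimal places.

ψ = 0.6101

Rachford–Rice: g(ψ) = Σ zᵢ(Kᵢ−1)/(1+ψ(Kᵢ−1)) = 0.
Check two-phase: ΣzᵢKᵢ = 1.2576 > 1 and Σzᵢ/Kᵢ = 1.2627 > 1, so g(0) = 0.2576 > 0 and g(1) = -0.2627 < 0.
Newton–Raphson from ψ = 0.5:
  ψ = 0.5000: g = 0.04721, g' = -0.4096 → ψ = 0.6152
  ψ = 0.6152: g = -0.00236, g' = -0.4558 → ψ = 0.6101
Converged at ψ = 0.6101.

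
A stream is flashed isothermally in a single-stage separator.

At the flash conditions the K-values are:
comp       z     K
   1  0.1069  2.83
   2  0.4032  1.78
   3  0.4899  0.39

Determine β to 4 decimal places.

Iterate (Newton) starting at β = 0.5:
  β = 0.5000: g = -0.10157, g' = -0.6020 → β = 0.3313
  β = 0.3313: g = -0.00281, g' = -0.5800 → β = 0.3264
Converged at β = 0.3264.

β = 0.3264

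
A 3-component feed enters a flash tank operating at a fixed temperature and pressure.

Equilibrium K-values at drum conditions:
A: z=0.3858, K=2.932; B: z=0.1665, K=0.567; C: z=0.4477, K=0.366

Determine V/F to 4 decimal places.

Iterate (Newton) starting at V/F = 0.5:
  V/F = 0.5000: g = -0.12847, g' = -0.8092 → V/F = 0.3412
  V/F = 0.3412: g = 0.00242, g' = -0.8591 → V/F = 0.3441
Converged at V/F = 0.3441.

V/F = 0.3441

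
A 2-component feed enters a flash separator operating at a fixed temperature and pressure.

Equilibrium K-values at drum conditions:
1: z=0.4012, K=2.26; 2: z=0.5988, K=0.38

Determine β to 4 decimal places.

Binary case is linear: z₁(K₁−1)(1+β(K₂−1)) + z₂(K₂−1)(1+β(K₁−1)) = 0
⇒ β = [z₁(K₁−1)+z₂(K₂−1)] / [−(K₁−1)(K₂−1)] = 0.13426/0.78120 = 0.1719

β = 0.1719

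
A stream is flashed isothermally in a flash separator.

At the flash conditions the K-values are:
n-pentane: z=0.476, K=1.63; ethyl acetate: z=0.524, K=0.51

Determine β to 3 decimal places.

Iterate (Newton) starting at β = 0.5:
  β = 0.500: g = -0.1120, g' = -0.330 → β = 0.160
  β = 0.160: g = -0.0063, g' = -0.304 → β = 0.140
Converged at β = 0.140.

β = 0.140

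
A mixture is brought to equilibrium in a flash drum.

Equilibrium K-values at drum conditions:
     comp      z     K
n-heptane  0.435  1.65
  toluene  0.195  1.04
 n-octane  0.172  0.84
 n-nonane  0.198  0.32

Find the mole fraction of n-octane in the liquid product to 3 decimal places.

Rachford–Rice: g(V/F) = Σ zᵢ(Kᵢ−1)/(1+V/F(Kᵢ−1)) = 0.
Check two-phase: ΣzᵢKᵢ = 1.128 > 1 and Σzᵢ/Kᵢ = 1.275 > 1, so g(0) = 0.128 > 0 and g(1) = -0.275 < 0.
Newton iteration, V/F⁰ = 0.5:
  V/F = 0.500: g = -0.0129, g' = -0.320 → V/F = 0.460
  V/F = 0.460: g = -0.0003, g' = -0.308 → V/F = 0.459
Converged at V/F = 0.459.
Compositions from xᵢ = zᵢ/(1+V/F(Kᵢ−1)), yᵢ = Kᵢxᵢ:
  n-heptane: x = 0.335, y = 0.553
  toluene: x = 0.191, y = 0.199
  n-octane: x = 0.186, y = 0.156
  n-nonane: x = 0.288, y = 0.092

x_n-octane = 0.186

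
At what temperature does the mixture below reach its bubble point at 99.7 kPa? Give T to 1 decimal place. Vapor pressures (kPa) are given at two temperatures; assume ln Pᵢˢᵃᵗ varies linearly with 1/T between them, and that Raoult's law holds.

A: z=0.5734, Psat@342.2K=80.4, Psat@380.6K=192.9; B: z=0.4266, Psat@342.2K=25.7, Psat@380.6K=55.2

T = 366.3 K

Bubble-point temperature: ΣzᵢPᵢˢᵃᵗ(T) = P. Interpolate ln Pᵢˢᵃᵗ = aᵢ + bᵢ/T.
  T = 342.2 K: ΣzᵢPᵢˢᵃᵗ = 57.06 kPa
  T = 380.6 K: ΣzᵢPᵢˢᵃᵗ = 134.16 kPa
  T = 361.4 K: ΣzᵢPᵢˢᵃᵗ = 89.49 kPa
  T = 371.0 K: ΣzᵢPᵢˢᵃᵗ = 110.14 kPa
  T = 366.2 K: ΣzᵢPᵢˢᵃᵗ = 99.41 kPa
  T = 368.6 K: ΣzᵢPᵢˢᵃᵗ = 104.67 kPa
Interpolating between 366.2 K and 368.6 K gives T ≈ 366.3 K.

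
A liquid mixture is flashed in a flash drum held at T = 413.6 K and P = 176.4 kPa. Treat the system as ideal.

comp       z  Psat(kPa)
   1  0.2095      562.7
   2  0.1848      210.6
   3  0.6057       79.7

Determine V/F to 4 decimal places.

V/F = 0.1738

Raoult's law: Kᵢ = Pᵢˢᵃᵗ/P = Pᵢˢᵃᵗ/176.4.
  K_1 = 562.7/176.4 = 3.189909, K_2 = 210.6/176.4 = 1.193878, K_3 = 79.7/176.4 = 0.451814
Newton iteration, V/F⁰ = 0.7:
  V/F = 0.7000: g = -0.32611, g' = -0.6412 → V/F = 0.1914
  V/F = 0.1914: g = -0.01316, g' = -0.7325 → V/F = 0.1735
  V/F = 0.1735: g = 0.00021, g' = -0.7564 → V/F = 0.1738
Converged at V/F = 0.1738.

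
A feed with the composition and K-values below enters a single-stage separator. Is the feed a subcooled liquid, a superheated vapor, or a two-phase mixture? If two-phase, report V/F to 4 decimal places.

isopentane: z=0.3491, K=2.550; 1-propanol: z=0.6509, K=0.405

two-phase, V/F = 0.1668

ΣzᵢKᵢ = 1.1538; Σzᵢ/Kᵢ = 1.7441.
Both exceed 1, so a two-phase solution exists.
Material balance + equilibrium reduce to Σ zᵢ(Kᵢ−1)/(1+ψ(Kᵢ−1)) = 0.
Binary case is linear: z₁(K₁−1)(1+ψ(K₂−1)) + z₂(K₂−1)(1+ψ(K₁−1)) = 0
⇒ ψ = [z₁(K₁−1)+z₂(K₂−1)] / [−(K₁−1)(K₂−1)] = 0.15382/0.92225 = 0.1668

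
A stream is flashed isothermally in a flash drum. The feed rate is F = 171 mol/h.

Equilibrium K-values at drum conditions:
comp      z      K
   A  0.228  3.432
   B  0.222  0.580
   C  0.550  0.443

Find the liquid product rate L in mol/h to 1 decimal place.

Rachford–Rice: g(V/F) = Σ zᵢ(Kᵢ−1)/(1+V/F(Kᵢ−1)) = 0.
Check two-phase: ΣzᵢKᵢ = 1.155 > 1 and Σzᵢ/Kᵢ = 1.691 > 1, so g(0) = 0.155 > 0 and g(1) = -0.691 < 0.
Newton iteration, V/F⁰ = 0.5:
  V/F = 0.500: g = -0.2924, g' = -0.665 → V/F = 0.060
  V/F = 0.060: g = 0.0708, g' = -1.249 → V/F = 0.117
  V/F = 0.117: g = 0.0058, g' = -1.056 → V/F = 0.123
Converged at V/F = 0.123.
Then V = V/F·F = 0.1226·171 = 21.0 mol/h and L = F − V = 150.0 mol/h.

L = 150.0 mol/h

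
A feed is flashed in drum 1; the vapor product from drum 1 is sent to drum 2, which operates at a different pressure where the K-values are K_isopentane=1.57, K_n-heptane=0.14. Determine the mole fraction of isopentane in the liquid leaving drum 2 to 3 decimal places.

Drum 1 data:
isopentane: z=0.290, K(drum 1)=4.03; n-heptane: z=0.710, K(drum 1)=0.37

Drum 1:
Binary case is linear: z₁(K₁−1)(1+ψ₁(K₂−1)) + z₂(K₂−1)(1+ψ₁(K₁−1)) = 0
⇒ ψ₁ = [z₁(K₁−1)+z₂(K₂−1)] / [−(K₁−1)(K₂−1)] = 0.4314/1.9089 = 0.226
Drum-1 compositions:
  isopentane: x = 0.172, y = 0.694
  n-heptane: x = 0.828, y = 0.306
Drum-2 feed = drum-1 vapor: z₂ = (0.6937, 0.3063).
Drum 2:
Let ψ₂ = V/F and solve Σ zᵢ(Kᵢ−1)/(1+ψ₂(Kᵢ−1)) = 0.
Feasibility: ΣzᵢKᵢ = 1.132, Σzᵢ/Kᵢ = 2.630 — both > 1, two phases present.
Binary case is linear: z₁(K₁−1)(1+ψ₂(K₂−1)) + z₂(K₂−1)(1+ψ₂(K₁−1)) = 0
⇒ ψ₂ = [z₁(K₁−1)+z₂(K₂−1)] / [−(K₁−1)(K₂−1)] = 0.1320/0.4902 = 0.269
  isopentane: x = 0.601, y = 0.944
  n-heptane: x = 0.399, y = 0.056

x_isopentane (drum 2) = 0.601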